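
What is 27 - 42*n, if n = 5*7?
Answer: -1443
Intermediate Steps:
n = 35
27 - 42*n = 27 - 42*35 = 27 - 1470 = -1443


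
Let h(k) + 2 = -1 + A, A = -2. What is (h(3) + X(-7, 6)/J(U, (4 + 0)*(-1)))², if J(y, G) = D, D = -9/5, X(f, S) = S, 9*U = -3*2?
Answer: 625/9 ≈ 69.444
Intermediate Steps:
U = -⅔ (U = (-3*2)/9 = (⅑)*(-6) = -⅔ ≈ -0.66667)
D = -9/5 (D = -9*⅕ = -9/5 ≈ -1.8000)
J(y, G) = -9/5
h(k) = -5 (h(k) = -2 + (-1 - 2) = -2 - 3 = -5)
(h(3) + X(-7, 6)/J(U, (4 + 0)*(-1)))² = (-5 + 6/(-9/5))² = (-5 + 6*(-5/9))² = (-5 - 10/3)² = (-25/3)² = 625/9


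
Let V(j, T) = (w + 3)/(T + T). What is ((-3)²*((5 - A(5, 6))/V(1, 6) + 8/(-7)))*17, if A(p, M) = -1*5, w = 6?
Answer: 13056/7 ≈ 1865.1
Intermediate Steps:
A(p, M) = -5
V(j, T) = 9/(2*T) (V(j, T) = (6 + 3)/(T + T) = 9/((2*T)) = 9*(1/(2*T)) = 9/(2*T))
((-3)²*((5 - A(5, 6))/V(1, 6) + 8/(-7)))*17 = ((-3)²*((5 - 1*(-5))/(((9/2)/6)) + 8/(-7)))*17 = (9*((5 + 5)/(((9/2)*(⅙))) + 8*(-⅐)))*17 = (9*(10/(¾) - 8/7))*17 = (9*(10*(4/3) - 8/7))*17 = (9*(40/3 - 8/7))*17 = (9*(256/21))*17 = (768/7)*17 = 13056/7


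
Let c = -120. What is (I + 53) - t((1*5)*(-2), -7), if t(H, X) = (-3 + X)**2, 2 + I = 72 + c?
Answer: -97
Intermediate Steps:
I = -50 (I = -2 + (72 - 120) = -2 - 48 = -50)
(I + 53) - t((1*5)*(-2), -7) = (-50 + 53) - (-3 - 7)**2 = 3 - 1*(-10)**2 = 3 - 1*100 = 3 - 100 = -97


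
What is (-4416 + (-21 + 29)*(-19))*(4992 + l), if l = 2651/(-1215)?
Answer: -27694089272/1215 ≈ -2.2793e+7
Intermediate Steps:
l = -2651/1215 (l = 2651*(-1/1215) = -2651/1215 ≈ -2.1819)
(-4416 + (-21 + 29)*(-19))*(4992 + l) = (-4416 + (-21 + 29)*(-19))*(4992 - 2651/1215) = (-4416 + 8*(-19))*(6062629/1215) = (-4416 - 152)*(6062629/1215) = -4568*6062629/1215 = -27694089272/1215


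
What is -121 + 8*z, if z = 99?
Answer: 671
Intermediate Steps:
-121 + 8*z = -121 + 8*99 = -121 + 792 = 671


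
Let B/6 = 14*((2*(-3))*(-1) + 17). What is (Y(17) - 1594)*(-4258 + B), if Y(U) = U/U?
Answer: 3705318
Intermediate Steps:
B = 1932 (B = 6*(14*((2*(-3))*(-1) + 17)) = 6*(14*(-6*(-1) + 17)) = 6*(14*(6 + 17)) = 6*(14*23) = 6*322 = 1932)
Y(U) = 1
(Y(17) - 1594)*(-4258 + B) = (1 - 1594)*(-4258 + 1932) = -1593*(-2326) = 3705318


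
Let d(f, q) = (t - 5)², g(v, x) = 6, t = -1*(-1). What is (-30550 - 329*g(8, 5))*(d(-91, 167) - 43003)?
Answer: 1398109188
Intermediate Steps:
t = 1
d(f, q) = 16 (d(f, q) = (1 - 5)² = (-4)² = 16)
(-30550 - 329*g(8, 5))*(d(-91, 167) - 43003) = (-30550 - 329*6)*(16 - 43003) = (-30550 - 1974)*(-42987) = -32524*(-42987) = 1398109188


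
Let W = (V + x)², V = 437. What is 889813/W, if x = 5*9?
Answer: 889813/232324 ≈ 3.8301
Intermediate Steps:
x = 45
W = 232324 (W = (437 + 45)² = 482² = 232324)
889813/W = 889813/232324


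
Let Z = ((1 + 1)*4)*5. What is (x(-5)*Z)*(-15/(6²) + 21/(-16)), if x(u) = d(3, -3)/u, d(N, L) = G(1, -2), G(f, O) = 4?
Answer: 166/3 ≈ 55.333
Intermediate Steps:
d(N, L) = 4
x(u) = 4/u
Z = 40 (Z = (2*4)*5 = 8*5 = 40)
(x(-5)*Z)*(-15/(6²) + 21/(-16)) = ((4/(-5))*40)*(-15/(6²) + 21/(-16)) = ((4*(-⅕))*40)*(-15/36 + 21*(-1/16)) = (-⅘*40)*(-15*1/36 - 21/16) = -32*(-5/12 - 21/16) = -32*(-83/48) = 166/3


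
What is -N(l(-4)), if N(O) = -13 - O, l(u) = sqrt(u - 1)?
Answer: 13 + I*sqrt(5) ≈ 13.0 + 2.2361*I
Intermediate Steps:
l(u) = sqrt(-1 + u)
-N(l(-4)) = -(-13 - sqrt(-1 - 4)) = -(-13 - sqrt(-5)) = -(-13 - I*sqrt(5)) = 13 + I*sqrt(5)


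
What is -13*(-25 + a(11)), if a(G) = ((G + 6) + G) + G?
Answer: -182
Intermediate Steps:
a(G) = 6 + 3*G (a(G) = ((6 + G) + G) + G = (6 + 2*G) + G = 6 + 3*G)
-13*(-25 + a(11)) = -13*(-25 + (6 + 3*11)) = -13*(-25 + (6 + 33)) = -13*(-25 + 39) = -13*14 = -182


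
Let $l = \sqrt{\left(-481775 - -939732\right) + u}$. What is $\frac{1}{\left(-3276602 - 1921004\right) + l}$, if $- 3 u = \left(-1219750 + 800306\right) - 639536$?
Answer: $- \frac{15592818}{81045321960857} - \frac{\sqrt{7298553}}{81045321960857} \approx -1.9243 \cdot 10^{-7}$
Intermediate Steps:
$u = \frac{1058980}{3}$ ($u = - \frac{\left(-1219750 + 800306\right) - 639536}{3} = - \frac{-419444 - 639536}{3} = \left(- \frac{1}{3}\right) \left(-1058980\right) = \frac{1058980}{3} \approx 3.5299 \cdot 10^{5}$)
$l = \frac{\sqrt{7298553}}{3}$ ($l = \sqrt{\left(-481775 - -939732\right) + \frac{1058980}{3}} = \sqrt{\left(-481775 + 939732\right) + \frac{1058980}{3}} = \sqrt{457957 + \frac{1058980}{3}} = \sqrt{\frac{2432851}{3}} = \frac{\sqrt{7298553}}{3} \approx 900.53$)
$\frac{1}{\left(-3276602 - 1921004\right) + l} = \frac{1}{\left(-3276602 - 1921004\right) + \frac{\sqrt{7298553}}{3}} = \frac{1}{-5197606 + \frac{\sqrt{7298553}}{3}}$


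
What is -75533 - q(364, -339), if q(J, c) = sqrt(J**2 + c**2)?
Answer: -75533 - sqrt(247417) ≈ -76030.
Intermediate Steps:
-75533 - q(364, -339) = -75533 - sqrt(364**2 + (-339)**2) = -75533 - sqrt(132496 + 114921) = -75533 - sqrt(247417)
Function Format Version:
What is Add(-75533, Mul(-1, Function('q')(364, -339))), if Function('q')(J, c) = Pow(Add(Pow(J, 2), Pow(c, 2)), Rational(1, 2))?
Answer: Add(-75533, Mul(-1, Pow(247417, Rational(1, 2)))) ≈ -76030.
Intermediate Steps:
Add(-75533, Mul(-1, Function('q')(364, -339))) = Add(-75533, Mul(-1, Pow(Add(Pow(364, 2), Pow(-339, 2)), Rational(1, 2)))) = Add(-75533, Mul(-1, Pow(Add(132496, 114921), Rational(1, 2)))) = Add(-75533, Mul(-1, Pow(247417, Rational(1, 2))))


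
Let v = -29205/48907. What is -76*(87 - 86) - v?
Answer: -3687727/48907 ≈ -75.403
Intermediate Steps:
v = -29205/48907 (v = -29205*1/48907 = -29205/48907 ≈ -0.59715)
-76*(87 - 86) - v = -76*(87 - 86) - 1*(-29205/48907) = -76*1 + 29205/48907 = -76 + 29205/48907 = -3687727/48907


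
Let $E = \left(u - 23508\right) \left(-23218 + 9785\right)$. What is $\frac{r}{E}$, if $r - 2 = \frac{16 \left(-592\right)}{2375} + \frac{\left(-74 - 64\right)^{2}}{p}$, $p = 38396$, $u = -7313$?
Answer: $- \frac{34019103}{9438638346479125} \approx -3.6042 \cdot 10^{-9}$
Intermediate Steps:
$E = 414018493$ ($E = \left(-7313 - 23508\right) \left(-23218 + 9785\right) = \left(-30821\right) \left(-13433\right) = 414018493$)
$r = - \frac{34019103}{22797625}$ ($r = 2 + \left(\frac{16 \left(-592\right)}{2375} + \frac{\left(-74 - 64\right)^{2}}{38396}\right) = 2 - \left(\frac{9472}{2375} - \left(-138\right)^{2} \cdot \frac{1}{38396}\right) = 2 + \left(- \frac{9472}{2375} + 19044 \cdot \frac{1}{38396}\right) = 2 + \left(- \frac{9472}{2375} + \frac{4761}{9599}\right) = 2 - \frac{79614353}{22797625} = - \frac{34019103}{22797625} \approx -1.4922$)
$\frac{r}{E} = - \frac{34019103}{22797625 \cdot 414018493} = \left(- \frac{34019103}{22797625}\right) \frac{1}{414018493} = - \frac{34019103}{9438638346479125}$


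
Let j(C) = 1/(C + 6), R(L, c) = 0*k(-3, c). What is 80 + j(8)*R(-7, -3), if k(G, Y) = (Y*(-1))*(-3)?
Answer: 80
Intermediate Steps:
k(G, Y) = 3*Y (k(G, Y) = -Y*(-3) = 3*Y)
R(L, c) = 0 (R(L, c) = 0*(3*c) = 0)
j(C) = 1/(6 + C)
80 + j(8)*R(-7, -3) = 80 + 0/(6 + 8) = 80 + 0/14 = 80 + (1/14)*0 = 80 + 0 = 80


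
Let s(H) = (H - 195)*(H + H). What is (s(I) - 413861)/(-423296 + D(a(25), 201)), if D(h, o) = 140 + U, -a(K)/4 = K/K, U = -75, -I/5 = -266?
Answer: -868413/141077 ≈ -6.1556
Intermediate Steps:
I = 1330 (I = -5*(-266) = 1330)
s(H) = 2*H*(-195 + H) (s(H) = (-195 + H)*(2*H) = 2*H*(-195 + H))
a(K) = -4 (a(K) = -4*K/K = -4*1 = -4)
D(h, o) = 65 (D(h, o) = 140 - 75 = 65)
(s(I) - 413861)/(-423296 + D(a(25), 201)) = (2*1330*(-195 + 1330) - 413861)/(-423296 + 65) = (2*1330*1135 - 413861)/(-423231) = (3019100 - 413861)*(-1/423231) = 2605239*(-1/423231) = -868413/141077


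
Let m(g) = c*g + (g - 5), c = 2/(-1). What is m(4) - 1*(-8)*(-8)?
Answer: -73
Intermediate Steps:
c = -2 (c = 2*(-1) = -2)
m(g) = -5 - g (m(g) = -2*g + (g - 5) = -2*g + (-5 + g) = -5 - g)
m(4) - 1*(-8)*(-8) = (-5 - 1*4) - 1*(-8)*(-8) = (-5 - 4) + 8*(-8) = -9 - 64 = -73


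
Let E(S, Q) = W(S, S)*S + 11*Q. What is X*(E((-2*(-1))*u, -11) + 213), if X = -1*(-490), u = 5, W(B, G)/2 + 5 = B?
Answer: 94080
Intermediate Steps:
W(B, G) = -10 + 2*B
X = 490
E(S, Q) = 11*Q + S*(-10 + 2*S) (E(S, Q) = (-10 + 2*S)*S + 11*Q = S*(-10 + 2*S) + 11*Q = 11*Q + S*(-10 + 2*S))
X*(E((-2*(-1))*u, -11) + 213) = 490*((11*(-11) + 2*(-2*(-1)*5)*(-5 - 2*(-1)*5)) + 213) = 490*((-121 + 2*(2*5)*(-5 + 2*5)) + 213) = 490*((-121 + 2*10*(-5 + 10)) + 213) = 490*((-121 + 2*10*5) + 213) = 490*((-121 + 100) + 213) = 490*(-21 + 213) = 490*192 = 94080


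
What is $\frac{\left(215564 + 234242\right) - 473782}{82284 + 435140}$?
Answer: $- \frac{2997}{64678} \approx -0.046337$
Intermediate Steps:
$\frac{\left(215564 + 234242\right) - 473782}{82284 + 435140} = \frac{449806 - 473782}{517424} = \left(-23976\right) \frac{1}{517424} = - \frac{2997}{64678}$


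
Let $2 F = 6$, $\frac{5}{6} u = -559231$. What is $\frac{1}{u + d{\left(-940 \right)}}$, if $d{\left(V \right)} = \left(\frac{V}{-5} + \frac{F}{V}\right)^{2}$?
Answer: $- \frac{883600}{561734915831} \approx -1.573 \cdot 10^{-6}$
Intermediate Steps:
$u = - \frac{3355386}{5}$ ($u = \frac{6}{5} \left(-559231\right) = - \frac{3355386}{5} \approx -6.7108 \cdot 10^{5}$)
$F = 3$ ($F = \frac{1}{2} \cdot 6 = 3$)
$d{\left(V \right)} = \left(\frac{3}{V} - \frac{V}{5}\right)^{2}$ ($d{\left(V \right)} = \left(\frac{V}{-5} + \frac{3}{V}\right)^{2} = \left(V \left(- \frac{1}{5}\right) + \frac{3}{V}\right)^{2} = \left(- \frac{V}{5} + \frac{3}{V}\right)^{2} = \left(\frac{3}{V} - \frac{V}{5}\right)^{2}$)
$\frac{1}{u + d{\left(-940 \right)}} = \frac{1}{- \frac{3355386}{5} + \frac{\left(-15 + \left(-940\right)^{2}\right)^{2}}{25 \cdot 883600}} = \frac{1}{- \frac{3355386}{5} + \frac{1}{25} \cdot \frac{1}{883600} \left(-15 + 883600\right)^{2}} = \frac{1}{- \frac{3355386}{5} + \frac{1}{25} \cdot \frac{1}{883600} \cdot 883585^{2}} = \frac{1}{- \frac{3355386}{5} + \frac{1}{25} \cdot \frac{1}{883600} \cdot 780722452225} = \frac{1}{- \frac{3355386}{5} + \frac{31228898089}{883600}} = \frac{1}{- \frac{561734915831}{883600}} = - \frac{883600}{561734915831}$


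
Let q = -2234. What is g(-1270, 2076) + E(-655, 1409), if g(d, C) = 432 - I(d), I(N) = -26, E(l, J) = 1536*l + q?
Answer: -1007856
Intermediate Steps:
E(l, J) = -2234 + 1536*l (E(l, J) = 1536*l - 2234 = -2234 + 1536*l)
g(d, C) = 458 (g(d, C) = 432 - 1*(-26) = 432 + 26 = 458)
g(-1270, 2076) + E(-655, 1409) = 458 + (-2234 + 1536*(-655)) = 458 + (-2234 - 1006080) = 458 - 1008314 = -1007856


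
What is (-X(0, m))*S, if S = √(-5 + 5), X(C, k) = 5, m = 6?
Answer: 0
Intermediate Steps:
S = 0 (S = √0 = 0)
(-X(0, m))*S = -1*5*0 = -5*0 = 0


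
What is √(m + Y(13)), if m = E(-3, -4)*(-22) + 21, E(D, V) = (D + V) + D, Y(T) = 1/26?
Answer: √162942/26 ≈ 15.525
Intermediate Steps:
Y(T) = 1/26
E(D, V) = V + 2*D
m = 241 (m = (-4 + 2*(-3))*(-22) + 21 = (-4 - 6)*(-22) + 21 = -10*(-22) + 21 = 220 + 21 = 241)
√(m + Y(13)) = √(241 + 1/26) = √(6267/26) = √162942/26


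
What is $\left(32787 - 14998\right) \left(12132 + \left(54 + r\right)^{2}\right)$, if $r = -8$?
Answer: $253457672$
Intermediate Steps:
$\left(32787 - 14998\right) \left(12132 + \left(54 + r\right)^{2}\right) = \left(32787 - 14998\right) \left(12132 + \left(54 - 8\right)^{2}\right) = 17789 \left(12132 + 46^{2}\right) = 17789 \left(12132 + 2116\right) = 17789 \cdot 14248 = 253457672$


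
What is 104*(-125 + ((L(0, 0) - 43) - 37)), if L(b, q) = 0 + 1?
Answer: -21216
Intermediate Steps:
L(b, q) = 1
104*(-125 + ((L(0, 0) - 43) - 37)) = 104*(-125 + ((1 - 43) - 37)) = 104*(-125 + (-42 - 37)) = 104*(-125 - 79) = 104*(-204) = -21216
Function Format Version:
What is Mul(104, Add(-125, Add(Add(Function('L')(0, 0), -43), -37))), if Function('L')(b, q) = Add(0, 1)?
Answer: -21216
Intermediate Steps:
Function('L')(b, q) = 1
Mul(104, Add(-125, Add(Add(Function('L')(0, 0), -43), -37))) = Mul(104, Add(-125, Add(Add(1, -43), -37))) = Mul(104, Add(-125, Add(-42, -37))) = Mul(104, Add(-125, -79)) = Mul(104, -204) = -21216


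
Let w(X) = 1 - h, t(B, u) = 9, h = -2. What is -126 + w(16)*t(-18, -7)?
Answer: -99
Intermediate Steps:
w(X) = 3 (w(X) = 1 - 1*(-2) = 1 + 2 = 3)
-126 + w(16)*t(-18, -7) = -126 + 3*9 = -126 + 27 = -99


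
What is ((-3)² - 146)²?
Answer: 18769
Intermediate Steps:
((-3)² - 146)² = (9 - 146)² = (-137)² = 18769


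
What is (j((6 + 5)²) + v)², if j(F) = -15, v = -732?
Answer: 558009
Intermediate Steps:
(j((6 + 5)²) + v)² = (-15 - 732)² = (-747)² = 558009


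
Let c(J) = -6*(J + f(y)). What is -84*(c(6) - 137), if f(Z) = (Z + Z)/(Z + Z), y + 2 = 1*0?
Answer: 15036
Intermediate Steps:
y = -2 (y = -2 + 1*0 = -2 + 0 = -2)
f(Z) = 1 (f(Z) = (2*Z)/((2*Z)) = (2*Z)*(1/(2*Z)) = 1)
c(J) = -6 - 6*J (c(J) = -6*(J + 1) = -6*(1 + J) = -6 - 6*J)
-84*(c(6) - 137) = -84*((-6 - 6*6) - 137) = -84*((-6 - 36) - 137) = -84*(-42 - 137) = -84*(-179) = 15036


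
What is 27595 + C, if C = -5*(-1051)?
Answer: 32850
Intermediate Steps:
C = 5255
27595 + C = 27595 + 5255 = 32850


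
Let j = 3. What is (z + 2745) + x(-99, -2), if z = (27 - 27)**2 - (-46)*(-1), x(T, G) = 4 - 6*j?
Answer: 2685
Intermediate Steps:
x(T, G) = -14 (x(T, G) = 4 - 6*3 = 4 - 18 = -14)
z = -46 (z = 0**2 - 1*46 = 0 - 46 = -46)
(z + 2745) + x(-99, -2) = (-46 + 2745) - 14 = 2699 - 14 = 2685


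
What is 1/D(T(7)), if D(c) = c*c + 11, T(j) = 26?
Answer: 1/687 ≈ 0.0014556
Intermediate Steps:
D(c) = 11 + c**2 (D(c) = c**2 + 11 = 11 + c**2)
1/D(T(7)) = 1/(11 + 26**2) = 1/(11 + 676) = 1/687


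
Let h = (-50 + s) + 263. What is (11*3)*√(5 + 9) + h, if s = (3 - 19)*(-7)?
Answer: 325 + 33*√14 ≈ 448.47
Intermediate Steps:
s = 112 (s = -16*(-7) = 112)
h = 325 (h = (-50 + 112) + 263 = 62 + 263 = 325)
(11*3)*√(5 + 9) + h = (11*3)*√(5 + 9) + 325 = 33*√14 + 325 = 325 + 33*√14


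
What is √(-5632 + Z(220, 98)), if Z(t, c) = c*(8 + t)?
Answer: 2*√4178 ≈ 129.27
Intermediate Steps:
√(-5632 + Z(220, 98)) = √(-5632 + 98*(8 + 220)) = √(-5632 + 98*228) = √(-5632 + 22344) = √16712 = 2*√4178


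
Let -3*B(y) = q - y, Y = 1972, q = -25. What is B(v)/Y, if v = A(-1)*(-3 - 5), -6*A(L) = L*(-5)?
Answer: 95/17748 ≈ 0.0053527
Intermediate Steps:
A(L) = 5*L/6 (A(L) = -L*(-5)/6 = -(-5)*L/6 = 5*L/6)
v = 20/3 (v = ((⅚)*(-1))*(-3 - 5) = -⅚*(-8) = 20/3 ≈ 6.6667)
B(y) = 25/3 + y/3 (B(y) = -(-25 - y)/3 = 25/3 + y/3)
B(v)/Y = (25/3 + (⅓)*(20/3))/1972 = (25/3 + 20/9)*(1/1972) = (95/9)*(1/1972) = 95/17748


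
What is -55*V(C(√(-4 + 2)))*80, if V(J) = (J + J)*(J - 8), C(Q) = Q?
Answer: 17600 + 70400*I*√2 ≈ 17600.0 + 99561.0*I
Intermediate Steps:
V(J) = 2*J*(-8 + J) (V(J) = (2*J)*(-8 + J) = 2*J*(-8 + J))
-55*V(C(√(-4 + 2)))*80 = -110*√(-4 + 2)*(-8 + √(-4 + 2))*80 = -110*√(-2)*(-8 + √(-2))*80 = -110*I*√2*(-8 + I*√2)*80 = -8800*I*√2*(-8 + I*√2)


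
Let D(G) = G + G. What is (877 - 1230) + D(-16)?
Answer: -385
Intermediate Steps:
D(G) = 2*G
(877 - 1230) + D(-16) = (877 - 1230) + 2*(-16) = -353 - 32 = -385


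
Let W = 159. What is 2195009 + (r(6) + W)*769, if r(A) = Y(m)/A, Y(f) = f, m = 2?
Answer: 6952609/3 ≈ 2.3175e+6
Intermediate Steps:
r(A) = 2/A
2195009 + (r(6) + W)*769 = 2195009 + (2/6 + 159)*769 = 2195009 + (2*(⅙) + 159)*769 = 2195009 + (⅓ + 159)*769 = 2195009 + (478/3)*769 = 2195009 + 367582/3 = 6952609/3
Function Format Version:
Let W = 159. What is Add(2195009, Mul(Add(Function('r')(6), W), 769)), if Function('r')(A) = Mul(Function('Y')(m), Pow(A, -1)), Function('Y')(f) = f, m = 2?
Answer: Rational(6952609, 3) ≈ 2.3175e+6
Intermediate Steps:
Function('r')(A) = Mul(2, Pow(A, -1))
Add(2195009, Mul(Add(Function('r')(6), W), 769)) = Add(2195009, Mul(Add(Mul(2, Pow(6, -1)), 159), 769)) = Add(2195009, Mul(Add(Mul(2, Rational(1, 6)), 159), 769)) = Add(2195009, Mul(Add(Rational(1, 3), 159), 769)) = Add(2195009, Mul(Rational(478, 3), 769)) = Add(2195009, Rational(367582, 3)) = Rational(6952609, 3)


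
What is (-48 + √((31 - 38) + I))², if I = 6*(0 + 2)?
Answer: (48 - √5)² ≈ 2094.3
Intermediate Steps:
I = 12 (I = 6*2 = 12)
(-48 + √((31 - 38) + I))² = (-48 + √((31 - 38) + 12))² = (-48 + √(-7 + 12))² = (-48 + √5)²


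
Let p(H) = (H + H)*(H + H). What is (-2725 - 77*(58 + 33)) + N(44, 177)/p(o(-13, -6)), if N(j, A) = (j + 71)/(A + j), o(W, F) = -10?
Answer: -172061737/17680 ≈ -9732.0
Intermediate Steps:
N(j, A) = (71 + j)/(A + j)
p(H) = 4*H² (p(H) = (2*H)*(2*H) = 4*H²)
(-2725 - 77*(58 + 33)) + N(44, 177)/p(o(-13, -6)) = (-2725 - 77*(58 + 33)) + ((71 + 44)/(177 + 44))/((4*(-10)²)) = (-2725 - 77*91) + (115/221)/((4*100)) = (-2725 - 1*7007) + ((1/221)*115)/400 = (-2725 - 7007) + (115/221)*(1/400) = -9732 + 23/17680 = -172061737/17680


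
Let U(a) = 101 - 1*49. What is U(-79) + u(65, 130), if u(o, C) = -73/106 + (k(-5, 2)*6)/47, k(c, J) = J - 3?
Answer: 254997/4982 ≈ 51.184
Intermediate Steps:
U(a) = 52 (U(a) = 101 - 49 = 52)
k(c, J) = -3 + J
u(o, C) = -4067/4982 (u(o, C) = -73/106 + ((-3 + 2)*6)/47 = -73*1/106 - 1*6*(1/47) = -73/106 - 6*1/47 = -73/106 - 6/47 = -4067/4982)
U(-79) + u(65, 130) = 52 - 4067/4982 = 254997/4982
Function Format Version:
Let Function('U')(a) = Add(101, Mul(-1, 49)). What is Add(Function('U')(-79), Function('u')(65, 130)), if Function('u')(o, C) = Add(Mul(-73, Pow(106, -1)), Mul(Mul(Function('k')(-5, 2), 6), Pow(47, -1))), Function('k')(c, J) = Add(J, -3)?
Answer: Rational(254997, 4982) ≈ 51.184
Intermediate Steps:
Function('U')(a) = 52 (Function('U')(a) = Add(101, -49) = 52)
Function('k')(c, J) = Add(-3, J)
Function('u')(o, C) = Rational(-4067, 4982) (Function('u')(o, C) = Add(Mul(-73, Pow(106, -1)), Mul(Mul(Add(-3, 2), 6), Pow(47, -1))) = Add(Mul(-73, Rational(1, 106)), Mul(Mul(-1, 6), Rational(1, 47))) = Add(Rational(-73, 106), Mul(-6, Rational(1, 47))) = Add(Rational(-73, 106), Rational(-6, 47)) = Rational(-4067, 4982))
Add(Function('U')(-79), Function('u')(65, 130)) = Add(52, Rational(-4067, 4982)) = Rational(254997, 4982)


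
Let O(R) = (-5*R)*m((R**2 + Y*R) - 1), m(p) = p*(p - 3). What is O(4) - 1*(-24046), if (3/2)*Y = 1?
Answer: 169774/9 ≈ 18864.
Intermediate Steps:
Y = 2/3 (Y = (2/3)*1 = 2/3 ≈ 0.66667)
m(p) = p*(-3 + p)
O(R) = -5*R*(-1 + R**2 + 2*R/3)*(-4 + R**2 + 2*R/3) (O(R) = (-5*R)*(((R**2 + 2*R/3) - 1)*(-3 + ((R**2 + 2*R/3) - 1))) = (-5*R)*((-1 + R**2 + 2*R/3)*(-3 + (-1 + R**2 + 2*R/3))) = (-5*R)*((-1 + R**2 + 2*R/3)*(-4 + R**2 + 2*R/3)) = -5*R*(-1 + R**2 + 2*R/3)*(-4 + R**2 + 2*R/3))
O(4) - 1*(-24046) = (5/9)*4*(-36 - 12*4**3 - 9*4**4 + 30*4 + 41*4**2) - 1*(-24046) = (5/9)*4*(-36 - 12*64 - 9*256 + 120 + 41*16) + 24046 = (5/9)*4*(-36 - 768 - 2304 + 120 + 656) + 24046 = (5/9)*4*(-2332) + 24046 = -46640/9 + 24046 = 169774/9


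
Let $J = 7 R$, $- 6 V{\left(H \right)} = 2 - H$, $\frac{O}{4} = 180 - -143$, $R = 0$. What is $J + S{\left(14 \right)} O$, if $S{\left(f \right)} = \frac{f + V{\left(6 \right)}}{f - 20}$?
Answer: $- \frac{28424}{9} \approx -3158.2$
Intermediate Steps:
$O = 1292$ ($O = 4 \left(180 - -143\right) = 4 \left(180 + 143\right) = 4 \cdot 323 = 1292$)
$V{\left(H \right)} = - \frac{1}{3} + \frac{H}{6}$ ($V{\left(H \right)} = - \frac{2 - H}{6} = - \frac{1}{3} + \frac{H}{6}$)
$J = 0$ ($J = 7 \cdot 0 = 0$)
$S{\left(f \right)} = \frac{\frac{2}{3} + f}{-20 + f}$ ($S{\left(f \right)} = \frac{f + \left(- \frac{1}{3} + \frac{1}{6} \cdot 6\right)}{f - 20} = \frac{f + \left(- \frac{1}{3} + 1\right)}{-20 + f} = \frac{f + \frac{2}{3}}{-20 + f} = \frac{\frac{2}{3} + f}{-20 + f}$)
$J + S{\left(14 \right)} O = 0 + \frac{\frac{2}{3} + 14}{-20 + 14} \cdot 1292 = 0 + \frac{1}{-6} \cdot \frac{44}{3} \cdot 1292 = 0 + \left(- \frac{1}{6}\right) \frac{44}{3} \cdot 1292 = 0 - \frac{28424}{9} = - \frac{28424}{9}$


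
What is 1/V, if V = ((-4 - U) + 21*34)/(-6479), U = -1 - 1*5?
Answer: -6479/716 ≈ -9.0489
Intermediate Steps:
U = -6 (U = -1 - 5 = -6)
V = -716/6479 (V = ((-4 - 1*(-6)) + 21*34)/(-6479) = ((-4 + 6) + 714)*(-1/6479) = (2 + 714)*(-1/6479) = 716*(-1/6479) = -716/6479 ≈ -0.11051)
1/V = 1/(-716/6479) = -6479/716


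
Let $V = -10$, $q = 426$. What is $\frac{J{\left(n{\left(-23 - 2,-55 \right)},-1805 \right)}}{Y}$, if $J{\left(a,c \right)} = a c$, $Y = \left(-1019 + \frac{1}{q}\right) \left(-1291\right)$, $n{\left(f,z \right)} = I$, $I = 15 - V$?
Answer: $- \frac{1011750}{29495477} \approx -0.034302$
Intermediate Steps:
$I = 25$ ($I = 15 - -10 = 15 + 10 = 25$)
$n{\left(f,z \right)} = 25$
$Y = \frac{560414063}{426}$ ($Y = \left(-1019 + \frac{1}{426}\right) \left(-1291\right) = \left(- \frac{434093}{426}\right) \left(-1291\right) = \frac{560414063}{426} \approx 1.3155 \cdot 10^{6}$)
$\frac{J{\left(n{\left(-23 - 2,-55 \right)},-1805 \right)}}{Y} = \frac{25 \left(-1805\right)}{\frac{560414063}{426}} = \left(-45125\right) \frac{426}{560414063} = - \frac{1011750}{29495477}$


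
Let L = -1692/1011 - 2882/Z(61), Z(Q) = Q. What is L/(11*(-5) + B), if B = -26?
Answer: 1005638/1665117 ≈ 0.60394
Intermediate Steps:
L = -1005638/20557 (L = -1692/1011 - 2882/61 = -1692*1/1011 - 2882*1/61 = -564/337 - 2882/61 = -1005638/20557 ≈ -48.919)
L/(11*(-5) + B) = -1005638/(20557*(11*(-5) - 26)) = -1005638/(20557*(-55 - 26)) = -1005638/20557/(-81) = -1005638/20557*(-1/81) = 1005638/1665117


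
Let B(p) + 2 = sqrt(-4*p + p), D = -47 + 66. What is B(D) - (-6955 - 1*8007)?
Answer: 14960 + I*sqrt(57) ≈ 14960.0 + 7.5498*I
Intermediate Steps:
D = 19
B(p) = -2 + sqrt(3)*sqrt(-p) (B(p) = -2 + sqrt(-4*p + p) = -2 + sqrt(-3*p) = -2 + sqrt(3)*sqrt(-p))
B(D) - (-6955 - 1*8007) = (-2 + sqrt(3)*sqrt(-1*19)) - (-6955 - 1*8007) = (-2 + sqrt(3)*sqrt(-19)) - (-6955 - 8007) = (-2 + sqrt(3)*(I*sqrt(19))) - 1*(-14962) = (-2 + I*sqrt(57)) + 14962 = 14960 + I*sqrt(57)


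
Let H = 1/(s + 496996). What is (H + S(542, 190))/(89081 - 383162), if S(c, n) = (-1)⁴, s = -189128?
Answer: -102623/30179376436 ≈ -3.4004e-6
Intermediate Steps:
S(c, n) = 1
H = 1/307868 (H = 1/(-189128 + 496996) = 1/307868 ≈ 3.2481e-6)
(H + S(542, 190))/(89081 - 383162) = (1/307868 + 1)/(89081 - 383162) = (307869/307868)/(-294081) = (307869/307868)*(-1/294081) = -102623/30179376436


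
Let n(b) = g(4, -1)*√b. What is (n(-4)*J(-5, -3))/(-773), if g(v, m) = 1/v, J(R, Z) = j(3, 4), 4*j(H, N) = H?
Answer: -3*I/6184 ≈ -0.00048512*I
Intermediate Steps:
j(H, N) = H/4
J(R, Z) = ¾ (J(R, Z) = (¼)*3 = ¾)
g(v, m) = 1/v
n(b) = √b/4
(n(-4)*J(-5, -3))/(-773) = ((√(-4)/4)*(¾))/(-773) = (((2*I)/4)*(¾))*(-1/773) = ((I/2)*(¾))*(-1/773) = (3*I/8)*(-1/773) = -3*I/6184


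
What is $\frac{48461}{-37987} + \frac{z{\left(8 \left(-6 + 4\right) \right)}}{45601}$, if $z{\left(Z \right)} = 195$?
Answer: $- \frac{2202462596}{1732245187} \approx -1.2715$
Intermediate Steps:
$\frac{48461}{-37987} + \frac{z{\left(8 \left(-6 + 4\right) \right)}}{45601} = \frac{48461}{-37987} + \frac{195}{45601} = 48461 \left(- \frac{1}{37987}\right) + 195 \cdot \frac{1}{45601} = - \frac{48461}{37987} + \frac{195}{45601} = - \frac{2202462596}{1732245187}$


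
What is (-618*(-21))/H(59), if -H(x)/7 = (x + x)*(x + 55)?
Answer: -309/2242 ≈ -0.13782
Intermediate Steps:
H(x) = -14*x*(55 + x) (H(x) = -7*(x + x)*(x + 55) = -7*2*x*(55 + x) = -14*x*(55 + x))
(-618*(-21))/H(59) = (-618*(-21))/((-14*59*(55 + 59))) = 12978/((-14*59*114)) = 12978/(-94164) = 12978*(-1/94164) = -309/2242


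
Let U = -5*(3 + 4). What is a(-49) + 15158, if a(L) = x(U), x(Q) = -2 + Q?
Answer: 15121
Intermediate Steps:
U = -35 (U = -5*7 = -35)
a(L) = -37 (a(L) = -2 - 35 = -37)
a(-49) + 15158 = -37 + 15158 = 15121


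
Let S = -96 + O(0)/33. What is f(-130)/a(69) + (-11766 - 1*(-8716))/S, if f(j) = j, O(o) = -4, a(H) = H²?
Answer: 3924445/123786 ≈ 31.703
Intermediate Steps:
S = -3172/33 (S = -96 - 4/33 = -3172/33 ≈ -96.121)
f(-130)/a(69) + (-11766 - 1*(-8716))/S = -130/(69²) + (-11766 - 1*(-8716))/(-3172/33) = -130/4761 + (-11766 + 8716)*(-33/3172) = -130*1/4761 - 3050*(-33/3172) = -130/4761 + 825/26 = 3924445/123786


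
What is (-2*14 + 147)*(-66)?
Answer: -7854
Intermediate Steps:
(-2*14 + 147)*(-66) = (-28 + 147)*(-66) = 119*(-66) = -7854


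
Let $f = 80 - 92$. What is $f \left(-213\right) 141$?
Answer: $360396$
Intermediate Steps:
$f = -12$ ($f = 80 - 92 = -12$)
$f \left(-213\right) 141 = \left(-12\right) \left(-213\right) 141 = 2556 \cdot 141 = 360396$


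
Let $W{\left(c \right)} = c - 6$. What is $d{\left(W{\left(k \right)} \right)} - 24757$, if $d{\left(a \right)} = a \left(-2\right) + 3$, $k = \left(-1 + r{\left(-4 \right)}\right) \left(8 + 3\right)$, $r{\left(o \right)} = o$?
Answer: $-24632$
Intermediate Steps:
$k = -55$ ($k = \left(-1 - 4\right) \left(8 + 3\right) = \left(-5\right) 11 = -55$)
$W{\left(c \right)} = -6 + c$
$d{\left(a \right)} = 3 - 2 a$ ($d{\left(a \right)} = - 2 a + 3 = 3 - 2 a$)
$d{\left(W{\left(k \right)} \right)} - 24757 = \left(3 - 2 \left(-6 - 55\right)\right) - 24757 = \left(3 - -122\right) - 24757 = \left(3 + 122\right) - 24757 = 125 - 24757 = -24632$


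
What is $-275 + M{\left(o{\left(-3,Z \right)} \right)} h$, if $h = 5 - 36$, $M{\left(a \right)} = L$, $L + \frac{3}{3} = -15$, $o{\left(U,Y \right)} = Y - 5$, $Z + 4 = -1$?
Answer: $221$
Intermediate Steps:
$Z = -5$ ($Z = -4 - 1 = -5$)
$o{\left(U,Y \right)} = -5 + Y$
$L = -16$ ($L = -1 - 15 = -16$)
$M{\left(a \right)} = -16$
$h = -31$ ($h = 5 - 36 = -31$)
$-275 + M{\left(o{\left(-3,Z \right)} \right)} h = -275 - -496 = -275 + 496 = 221$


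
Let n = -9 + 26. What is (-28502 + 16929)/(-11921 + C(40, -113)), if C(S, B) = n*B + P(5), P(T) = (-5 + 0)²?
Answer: 11573/13817 ≈ 0.83759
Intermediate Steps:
P(T) = 25 (P(T) = (-5)² = 25)
n = 17
C(S, B) = 25 + 17*B (C(S, B) = 17*B + 25 = 25 + 17*B)
(-28502 + 16929)/(-11921 + C(40, -113)) = (-28502 + 16929)/(-11921 + (25 + 17*(-113))) = -11573/(-11921 + (25 - 1921)) = -11573/(-11921 - 1896) = -11573/(-13817) = -11573*(-1/13817) = 11573/13817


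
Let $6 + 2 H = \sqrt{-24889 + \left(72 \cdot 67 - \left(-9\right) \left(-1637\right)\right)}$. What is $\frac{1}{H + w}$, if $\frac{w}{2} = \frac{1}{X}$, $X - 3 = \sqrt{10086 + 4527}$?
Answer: $\frac{2 \left(3 + \sqrt{14613}\right)}{4 + \left(-6 + i \sqrt{34798}\right) \left(3 + \sqrt{14613}\right)} \approx -0.00034264 - 0.01071 i$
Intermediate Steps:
$X = 3 + \sqrt{14613}$ ($X = 3 + \sqrt{10086 + 4527} = 3 + \sqrt{14613} \approx 123.88$)
$w = \frac{2}{3 + \sqrt{14613}} \approx 0.016144$
$H = -3 + \frac{i \sqrt{34798}}{2}$ ($H = -3 + \frac{\sqrt{-24889 + \left(72 \cdot 67 - \left(-9\right) \left(-1637\right)\right)}}{2} = -3 + \frac{\sqrt{-24889 + \left(4824 - 14733\right)}}{2} = -3 + \frac{\sqrt{-24889 - 9909}}{2} = -3 + \frac{\sqrt{-34798}}{2} = -3 + \frac{i \sqrt{34798}}{2} \approx -3.0 + 93.271 i$)
$\frac{1}{H + w} = \frac{1}{\left(-3 + \frac{i \sqrt{34798}}{2}\right) - \left(\frac{1}{2434} - \frac{\sqrt{14613}}{7302}\right)} = \frac{1}{- \frac{7303}{2434} + \frac{\sqrt{14613}}{7302} + \frac{i \sqrt{34798}}{2}}$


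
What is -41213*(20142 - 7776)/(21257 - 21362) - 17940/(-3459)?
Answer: 195871833158/40355 ≈ 4.8537e+6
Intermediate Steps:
-41213*(20142 - 7776)/(21257 - 21362) - 17940/(-3459) = -41213/((-105/12366)) - 17940*(-1/3459) = -41213/((-105*1/12366)) + 5980/1153 = -41213/(-35/4122) + 5980/1153 = -41213*(-4122/35) + 5980/1153 = 169879986/35 + 5980/1153 = 195871833158/40355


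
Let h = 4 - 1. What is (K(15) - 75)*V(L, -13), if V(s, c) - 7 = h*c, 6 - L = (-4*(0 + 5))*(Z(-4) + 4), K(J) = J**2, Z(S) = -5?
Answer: -4800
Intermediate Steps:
h = 3
L = -14 (L = 6 - (-4*(0 + 5))*(-5 + 4) = 6 - (-4*5)*(-1) = 6 - (-20)*(-1) = 6 - 1*20 = 6 - 20 = -14)
V(s, c) = 7 + 3*c
(K(15) - 75)*V(L, -13) = (15**2 - 75)*(7 + 3*(-13)) = (225 - 75)*(7 - 39) = 150*(-32) = -4800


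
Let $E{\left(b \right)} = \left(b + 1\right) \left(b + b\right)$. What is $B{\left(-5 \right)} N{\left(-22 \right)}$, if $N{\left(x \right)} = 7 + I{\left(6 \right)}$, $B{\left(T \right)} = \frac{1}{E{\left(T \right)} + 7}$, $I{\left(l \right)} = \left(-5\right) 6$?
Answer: $- \frac{23}{47} \approx -0.48936$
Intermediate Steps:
$I{\left(l \right)} = -30$
$E{\left(b \right)} = 2 b \left(1 + b\right)$ ($E{\left(b \right)} = \left(1 + b\right) 2 b = 2 b \left(1 + b\right)$)
$B{\left(T \right)} = \frac{1}{7 + 2 T \left(1 + T\right)}$ ($B{\left(T \right)} = \frac{1}{2 T \left(1 + T\right) + 7} = \frac{1}{7 + 2 T \left(1 + T\right)}$)
$N{\left(x \right)} = -23$ ($N{\left(x \right)} = 7 - 30 = -23$)
$B{\left(-5 \right)} N{\left(-22 \right)} = \frac{1}{7 + 2 \left(-5\right) \left(1 - 5\right)} \left(-23\right) = \frac{1}{7 + 2 \left(-5\right) \left(-4\right)} \left(-23\right) = \frac{1}{7 + 40} \left(-23\right) = \frac{1}{47} \left(-23\right) = - \frac{23}{47}$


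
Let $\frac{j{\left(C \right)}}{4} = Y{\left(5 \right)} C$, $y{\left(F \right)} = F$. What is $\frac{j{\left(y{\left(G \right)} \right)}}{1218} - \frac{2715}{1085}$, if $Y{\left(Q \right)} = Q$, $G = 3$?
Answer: $- \frac{15437}{6293} \approx -2.453$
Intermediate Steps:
$j{\left(C \right)} = 20 C$ ($j{\left(C \right)} = 4 \cdot 5 C = 20 C$)
$\frac{j{\left(y{\left(G \right)} \right)}}{1218} - \frac{2715}{1085} = \frac{20 \cdot 3}{1218} - \frac{2715}{1085} = 60 \cdot \frac{1}{1218} - \frac{543}{217} = \frac{10}{203} - \frac{543}{217} = - \frac{15437}{6293}$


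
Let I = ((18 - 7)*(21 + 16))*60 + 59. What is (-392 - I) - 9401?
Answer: -34272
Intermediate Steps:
I = 24479 (I = (11*37)*60 + 59 = 407*60 + 59 = 24420 + 59 = 24479)
(-392 - I) - 9401 = (-392 - 1*24479) - 9401 = (-392 - 24479) - 9401 = -24871 - 9401 = -34272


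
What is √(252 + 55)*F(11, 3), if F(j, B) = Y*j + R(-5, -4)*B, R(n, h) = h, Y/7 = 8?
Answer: 604*√307 ≈ 10583.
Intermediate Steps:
Y = 56 (Y = 7*8 = 56)
F(j, B) = -4*B + 56*j (F(j, B) = 56*j - 4*B = -4*B + 56*j)
√(252 + 55)*F(11, 3) = √(252 + 55)*(-4*3 + 56*11) = √307*(-12 + 616) = √307*604 = 604*√307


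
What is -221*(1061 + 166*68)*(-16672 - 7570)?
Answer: 66159545218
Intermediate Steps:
-221*(1061 + 166*68)*(-16672 - 7570) = -221*(1061 + 11288)*(-24242) = -2729129*(-24242) = -221*(-299364458) = 66159545218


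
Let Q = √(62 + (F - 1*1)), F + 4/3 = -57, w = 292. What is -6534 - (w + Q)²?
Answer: -275402/3 - 1168*√6/3 ≈ -92754.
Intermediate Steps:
F = -175/3 (F = -4/3 - 57 = -175/3 ≈ -58.333)
Q = 2*√6/3 (Q = √(62 + (-175/3 - 1*1)) = √(62 + (-175/3 - 1)) = √(62 - 178/3) = √(8/3) = 2*√6/3 ≈ 1.6330)
-6534 - (w + Q)² = -6534 - (292 + 2*√6/3)²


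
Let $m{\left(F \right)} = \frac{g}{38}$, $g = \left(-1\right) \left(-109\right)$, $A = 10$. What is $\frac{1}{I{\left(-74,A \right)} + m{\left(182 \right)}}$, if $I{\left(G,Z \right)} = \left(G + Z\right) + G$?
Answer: $- \frac{38}{5135} \approx -0.0074002$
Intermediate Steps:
$g = 109$
$I{\left(G,Z \right)} = Z + 2 G$
$m{\left(F \right)} = \frac{109}{38}$
$\frac{1}{I{\left(-74,A \right)} + m{\left(182 \right)}} = \frac{1}{\left(10 + 2 \left(-74\right)\right) + \frac{109}{38}} = \frac{1}{\left(10 - 148\right) + \frac{109}{38}} = \frac{1}{-138 + \frac{109}{38}} = \frac{1}{- \frac{5135}{38}} = - \frac{38}{5135}$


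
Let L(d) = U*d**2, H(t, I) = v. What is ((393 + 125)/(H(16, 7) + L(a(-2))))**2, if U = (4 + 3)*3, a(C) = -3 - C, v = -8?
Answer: 268324/169 ≈ 1587.7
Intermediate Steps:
H(t, I) = -8
U = 21 (U = 7*3 = 21)
L(d) = 21*d**2
((393 + 125)/(H(16, 7) + L(a(-2))))**2 = ((393 + 125)/(-8 + 21*(-3 - 1*(-2))**2))**2 = (518/(-8 + 21*(-3 + 2)**2))**2 = (518/(-8 + 21*(-1)**2))**2 = (518/(-8 + 21*1))**2 = (518/(-8 + 21))**2 = (518/13)**2 = 268324/169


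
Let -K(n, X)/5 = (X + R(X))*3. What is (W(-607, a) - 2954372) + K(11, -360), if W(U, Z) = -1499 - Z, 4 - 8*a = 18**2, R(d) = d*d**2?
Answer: 696889569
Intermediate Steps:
R(d) = d**3
K(n, X) = -15*X - 15*X**3 (K(n, X) = -5*(X + X**3)*3 = -5*(3*X + 3*X**3) = -15*X - 15*X**3)
a = -40 (a = 1/2 - 1/8*18**2 = 1/2 - 1/8*324 = 1/2 - 81/2 = -40)
(W(-607, a) - 2954372) + K(11, -360) = ((-1499 - 1*(-40)) - 2954372) + 15*(-360)*(-1 - 1*(-360)**2) = ((-1499 + 40) - 2954372) + 15*(-360)*(-1 - 1*129600) = (-1459 - 2954372) + 15*(-360)*(-1 - 129600) = -2955831 + 15*(-360)*(-129601) = -2955831 + 699845400 = 696889569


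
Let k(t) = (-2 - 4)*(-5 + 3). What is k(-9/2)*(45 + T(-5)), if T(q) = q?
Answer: 480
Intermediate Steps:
k(t) = 12 (k(t) = -6*(-2) = 12)
k(-9/2)*(45 + T(-5)) = 12*(45 - 5) = 12*40 = 480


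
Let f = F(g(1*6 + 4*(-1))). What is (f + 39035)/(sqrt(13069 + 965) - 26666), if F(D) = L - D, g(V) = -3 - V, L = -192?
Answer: -517960384/355530761 - 19424*sqrt(14034)/355530761 ≈ -1.4633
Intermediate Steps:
F(D) = -192 - D
f = -187 (f = -192 - (-3 - (1*6 + 4*(-1))) = -192 - (-3 - (6 - 4)) = -192 - (-3 - 1*2) = -192 - (-3 - 2) = -192 - 1*(-5) = -192 + 5 = -187)
(f + 39035)/(sqrt(13069 + 965) - 26666) = (-187 + 39035)/(sqrt(13069 + 965) - 26666) = 38848/(sqrt(14034) - 26666) = 38848/(-26666 + sqrt(14034))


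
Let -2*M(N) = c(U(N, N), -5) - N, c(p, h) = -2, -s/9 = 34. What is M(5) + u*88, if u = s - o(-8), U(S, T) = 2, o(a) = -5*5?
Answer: -49449/2 ≈ -24725.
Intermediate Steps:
s = -306 (s = -9*34 = -306)
o(a) = -25
M(N) = 1 + N/2 (M(N) = -(-2 - N)/2 = 1 + N/2)
u = -281 (u = -306 - 1*(-25) = -306 + 25 = -281)
M(5) + u*88 = (1 + (1/2)*5) - 281*88 = (1 + 5/2) - 24728 = 7/2 - 24728 = -49449/2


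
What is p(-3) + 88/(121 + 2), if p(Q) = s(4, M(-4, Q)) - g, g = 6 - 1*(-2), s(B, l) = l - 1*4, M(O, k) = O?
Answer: -1880/123 ≈ -15.285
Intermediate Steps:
s(B, l) = -4 + l (s(B, l) = l - 4 = -4 + l)
g = 8 (g = 6 + 2 = 8)
p(Q) = -16 (p(Q) = (-4 - 4) - 1*8 = -8 - 8 = -16)
p(-3) + 88/(121 + 2) = -16 + 88/(121 + 2) = -16 + 88/123 = -1880/123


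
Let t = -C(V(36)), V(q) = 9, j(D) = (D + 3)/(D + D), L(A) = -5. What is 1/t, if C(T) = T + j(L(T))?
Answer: -5/46 ≈ -0.10870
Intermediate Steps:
j(D) = (3 + D)/(2*D) (j(D) = (3 + D)/((2*D)) = (3 + D)*(1/(2*D)) = (3 + D)/(2*D))
C(T) = ⅕ + T (C(T) = T + (½)*(3 - 5)/(-5) = T + (½)*(-⅕)*(-2) = T + ⅕ = ⅕ + T)
t = -46/5 (t = -(⅕ + 9) = -1*46/5 = -46/5 ≈ -9.2000)
1/t = 1/(-46/5) = -5/46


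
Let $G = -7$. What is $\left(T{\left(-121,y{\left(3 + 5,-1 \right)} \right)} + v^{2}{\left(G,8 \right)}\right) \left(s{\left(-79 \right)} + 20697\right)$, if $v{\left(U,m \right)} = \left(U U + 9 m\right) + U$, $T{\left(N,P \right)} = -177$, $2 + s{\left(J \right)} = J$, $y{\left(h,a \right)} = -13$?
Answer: $264276504$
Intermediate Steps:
$s{\left(J \right)} = -2 + J$
$v{\left(U,m \right)} = U + U^{2} + 9 m$ ($v{\left(U,m \right)} = \left(U^{2} + 9 m\right) + U = U + U^{2} + 9 m$)
$\left(T{\left(-121,y{\left(3 + 5,-1 \right)} \right)} + v^{2}{\left(G,8 \right)}\right) \left(s{\left(-79 \right)} + 20697\right) = \left(-177 + \left(-7 + \left(-7\right)^{2} + 9 \cdot 8\right)^{2}\right) \left(\left(-2 - 79\right) + 20697\right) = \left(-177 + \left(-7 + 49 + 72\right)^{2}\right) \left(-81 + 20697\right) = \left(-177 + 114^{2}\right) 20616 = \left(-177 + 12996\right) 20616 = 12819 \cdot 20616 = 264276504$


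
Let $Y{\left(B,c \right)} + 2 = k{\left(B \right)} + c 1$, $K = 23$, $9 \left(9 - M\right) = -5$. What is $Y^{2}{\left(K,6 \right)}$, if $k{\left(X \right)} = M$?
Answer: $\frac{14884}{81} \approx 183.75$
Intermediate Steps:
$M = \frac{86}{9}$ ($M = 9 - - \frac{5}{9} = 9 + \frac{5}{9} = \frac{86}{9} \approx 9.5556$)
$k{\left(X \right)} = \frac{86}{9}$
$Y{\left(B,c \right)} = \frac{68}{9} + c$ ($Y{\left(B,c \right)} = -2 + \left(\frac{86}{9} + c 1\right) = -2 + \left(\frac{86}{9} + c\right) = \frac{68}{9} + c$)
$Y^{2}{\left(K,6 \right)} = \left(\frac{68}{9} + 6\right)^{2} = \left(\frac{122}{9}\right)^{2} = \frac{14884}{81}$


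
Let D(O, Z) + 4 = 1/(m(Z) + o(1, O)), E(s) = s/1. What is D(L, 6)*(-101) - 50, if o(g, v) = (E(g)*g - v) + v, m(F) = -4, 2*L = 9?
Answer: 1163/3 ≈ 387.67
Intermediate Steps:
L = 9/2 (L = (1/2)*9 = 9/2 ≈ 4.5000)
E(s) = s (E(s) = s*1 = s)
o(g, v) = g**2 (o(g, v) = (g*g - v) + v = (g**2 - v) + v = g**2)
D(O, Z) = -13/3 (D(O, Z) = -4 + 1/(-4 + 1**2) = -4 + 1/(-4 + 1) = -4 + 1/(-3) = -4 - 1/3 = -13/3)
D(L, 6)*(-101) - 50 = -13/3*(-101) - 50 = 1313/3 - 50 = 1163/3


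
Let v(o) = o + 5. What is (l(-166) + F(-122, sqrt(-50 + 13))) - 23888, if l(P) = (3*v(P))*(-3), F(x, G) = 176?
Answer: -22263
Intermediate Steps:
v(o) = 5 + o
l(P) = -45 - 9*P (l(P) = (3*(5 + P))*(-3) = (15 + 3*P)*(-3) = -45 - 9*P)
(l(-166) + F(-122, sqrt(-50 + 13))) - 23888 = ((-45 - 9*(-166)) + 176) - 23888 = ((-45 + 1494) + 176) - 23888 = (1449 + 176) - 23888 = 1625 - 23888 = -22263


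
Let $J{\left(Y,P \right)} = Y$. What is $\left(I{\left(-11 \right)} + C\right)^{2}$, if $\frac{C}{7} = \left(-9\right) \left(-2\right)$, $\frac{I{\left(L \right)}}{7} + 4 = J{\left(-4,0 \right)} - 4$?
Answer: $1764$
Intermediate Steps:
$I{\left(L \right)} = -84$ ($I{\left(L \right)} = -28 + 7 \left(-4 - 4\right) = -28 + 7 \left(-8\right) = -28 - 56 = -84$)
$C = 126$ ($C = 7 \left(\left(-9\right) \left(-2\right)\right) = 7 \cdot 18 = 126$)
$\left(I{\left(-11 \right)} + C\right)^{2} = \left(-84 + 126\right)^{2} = 42^{2} = 1764$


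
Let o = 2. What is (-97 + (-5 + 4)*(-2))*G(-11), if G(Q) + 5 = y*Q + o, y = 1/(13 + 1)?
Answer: 5035/14 ≈ 359.64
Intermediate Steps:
y = 1/14 ≈ 0.071429
G(Q) = -3 + Q/14 (G(Q) = -5 + (Q/14 + 2) = -5 + (2 + Q/14) = -3 + Q/14)
(-97 + (-5 + 4)*(-2))*G(-11) = (-97 + (-5 + 4)*(-2))*(-3 + (1/14)*(-11)) = (-97 - 1*(-2))*(-3 - 11/14) = (-97 + 2)*(-53/14) = -95*(-53/14) = 5035/14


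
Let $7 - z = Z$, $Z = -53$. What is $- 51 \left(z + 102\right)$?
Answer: $-8262$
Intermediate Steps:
$z = 60$ ($z = 7 - -53 = 7 + 53 = 60$)
$- 51 \left(z + 102\right) = - 51 \left(60 + 102\right) = \left(-51\right) 162 = -8262$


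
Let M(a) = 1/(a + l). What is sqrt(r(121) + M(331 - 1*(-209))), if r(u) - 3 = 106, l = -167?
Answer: sqrt(15165434)/373 ≈ 10.440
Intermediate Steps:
M(a) = 1/(-167 + a) (M(a) = 1/(a - 167) = 1/(-167 + a))
r(u) = 109 (r(u) = 3 + 106 = 109)
sqrt(r(121) + M(331 - 1*(-209))) = sqrt(109 + 1/(-167 + (331 - 1*(-209)))) = sqrt(109 + 1/(-167 + (331 + 209))) = sqrt(109 + 1/(-167 + 540)) = sqrt(109 + 1/373) = sqrt(40658/373) = sqrt(15165434)/373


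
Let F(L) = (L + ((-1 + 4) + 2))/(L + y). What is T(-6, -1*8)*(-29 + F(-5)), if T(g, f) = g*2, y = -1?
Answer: 348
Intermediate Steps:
T(g, f) = 2*g
F(L) = (5 + L)/(-1 + L) (F(L) = (L + ((-1 + 4) + 2))/(L - 1) = (L + (3 + 2))/(-1 + L) = (L + 5)/(-1 + L) = (5 + L)/(-1 + L))
T(-6, -1*8)*(-29 + F(-5)) = (2*(-6))*(-29 + (5 - 5)/(-1 - 5)) = -12*(-29 + 0/(-6)) = -12*(-29 - ⅙*0) = -12*(-29 + 0) = -12*(-29) = 348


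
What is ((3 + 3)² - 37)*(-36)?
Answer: 36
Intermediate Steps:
((3 + 3)² - 37)*(-36) = (6² - 37)*(-36) = (36 - 37)*(-36) = -1*(-36) = 36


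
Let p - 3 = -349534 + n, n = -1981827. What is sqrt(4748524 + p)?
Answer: 3*sqrt(268574) ≈ 1554.7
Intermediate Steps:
p = -2331358 (p = 3 + (-349534 - 1981827) = 3 - 2331361 = -2331358)
sqrt(4748524 + p) = sqrt(4748524 - 2331358) = sqrt(2417166) = 3*sqrt(268574)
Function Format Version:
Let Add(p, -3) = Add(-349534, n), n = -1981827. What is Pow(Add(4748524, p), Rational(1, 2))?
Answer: Mul(3, Pow(268574, Rational(1, 2))) ≈ 1554.7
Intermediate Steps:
p = -2331358 (p = Add(3, Add(-349534, -1981827)) = Add(3, -2331361) = -2331358)
Pow(Add(4748524, p), Rational(1, 2)) = Pow(Add(4748524, -2331358), Rational(1, 2)) = Pow(2417166, Rational(1, 2)) = Mul(3, Pow(268574, Rational(1, 2)))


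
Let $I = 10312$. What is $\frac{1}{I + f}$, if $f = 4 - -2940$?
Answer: $\frac{1}{13256} \approx 7.5438 \cdot 10^{-5}$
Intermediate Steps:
$f = 2944$ ($f = 4 + 2940 = 2944$)
$\frac{1}{I + f} = \frac{1}{10312 + 2944} = \frac{1}{13256}$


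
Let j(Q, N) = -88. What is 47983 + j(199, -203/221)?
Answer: 47895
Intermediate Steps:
47983 + j(199, -203/221) = 47983 - 88 = 47895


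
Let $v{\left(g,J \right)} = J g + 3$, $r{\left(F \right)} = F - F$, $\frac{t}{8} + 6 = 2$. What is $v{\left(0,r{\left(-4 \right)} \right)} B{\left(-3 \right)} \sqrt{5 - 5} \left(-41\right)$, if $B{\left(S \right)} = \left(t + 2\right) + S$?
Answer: $0$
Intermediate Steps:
$t = -32$ ($t = -48 + 8 \cdot 2 = -48 + 16 = -32$)
$B{\left(S \right)} = -30 + S$ ($B{\left(S \right)} = \left(-32 + 2\right) + S = -30 + S$)
$r{\left(F \right)} = 0$
$v{\left(g,J \right)} = 3 + J g$
$v{\left(0,r{\left(-4 \right)} \right)} B{\left(-3 \right)} \sqrt{5 - 5} \left(-41\right) = \left(3 + 0 \cdot 0\right) \left(-30 - 3\right) \sqrt{5 - 5} \left(-41\right) = \left(3 + 0\right) \left(- 33 \sqrt{0}\right) \left(-41\right) = 3 \left(\left(-33\right) 0\right) \left(-41\right) = 3 \cdot 0 \left(-41\right) = 0 \left(-41\right) = 0$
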